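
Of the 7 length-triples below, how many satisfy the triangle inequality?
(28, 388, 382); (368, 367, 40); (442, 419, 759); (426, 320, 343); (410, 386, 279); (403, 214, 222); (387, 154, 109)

6

(28,382,388): 28+382 > 388 → valid
(40,367,368): 40+367 > 368 → valid
(419,442,759): 419+442 > 759 → valid
(320,343,426): 320+343 > 426 → valid
(279,386,410): 279+386 > 410 → valid
(214,222,403): 214+222 > 403 → valid
(109,154,387): 109+154 ≤ 387 → not valid
6 of the 7 triples form a triangle.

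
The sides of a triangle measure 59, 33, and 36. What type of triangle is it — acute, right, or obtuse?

obtuse

Compare the square of the longest side to the sum of squares of the other two: 33² + 36² = 2385 < 3481 = 59².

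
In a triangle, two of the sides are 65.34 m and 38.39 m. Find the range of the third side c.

26.95 < c < 103.73

By the triangle inequality, c must be less than 65.34 + 38.39 = 103.73 and greater than |65.34 − 38.39| = 26.95.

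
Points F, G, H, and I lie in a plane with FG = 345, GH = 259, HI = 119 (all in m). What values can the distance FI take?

0 ≤ FI ≤ 723 m

The maximum is all hops collinear in one direction: 345 + 259 + 119 = 723.
The longest hop is 345; the others sum to 378. Since 345 ≤ 378, the path can fold back on itself completely, so the minimum distance is 0.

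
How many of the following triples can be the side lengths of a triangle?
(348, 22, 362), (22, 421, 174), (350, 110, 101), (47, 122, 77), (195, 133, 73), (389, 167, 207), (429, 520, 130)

(22,348,362): 22+348 > 362 → valid
(22,174,421): 22+174 ≤ 421 → not valid
(101,110,350): 101+110 ≤ 350 → not valid
(47,77,122): 47+77 > 122 → valid
(73,133,195): 73+133 > 195 → valid
(167,207,389): 167+207 ≤ 389 → not valid
(130,429,520): 130+429 > 520 → valid
4 of the 7 triples form a triangle.

4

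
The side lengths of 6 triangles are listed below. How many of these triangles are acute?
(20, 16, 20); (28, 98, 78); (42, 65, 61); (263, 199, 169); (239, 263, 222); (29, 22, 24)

(20,16,20): 16²+20² = 656 > 400 = 20² → acute
(28,98,78): 28²+78² = 6868 < 9604 = 98² → obtuse
(42,65,61): 42²+61² = 5485 > 4225 = 65² → acute
(263,199,169): 169²+199² = 68162 < 69169 = 263² → obtuse
(239,263,222): 222²+239² = 106405 > 69169 = 263² → acute
(29,22,24): 22²+24² = 1060 > 841 = 29² → acute
4 of the 6 are acute.

4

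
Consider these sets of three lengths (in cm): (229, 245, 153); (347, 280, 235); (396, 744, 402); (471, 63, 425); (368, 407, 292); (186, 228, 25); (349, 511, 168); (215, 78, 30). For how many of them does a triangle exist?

6

(153,229,245): 153+229 > 245 → valid
(235,280,347): 235+280 > 347 → valid
(396,402,744): 396+402 > 744 → valid
(63,425,471): 63+425 > 471 → valid
(292,368,407): 292+368 > 407 → valid
(25,186,228): 25+186 ≤ 228 → not valid
(168,349,511): 168+349 > 511 → valid
(30,78,215): 30+78 ≤ 215 → not valid
6 of the 8 triples form a triangle.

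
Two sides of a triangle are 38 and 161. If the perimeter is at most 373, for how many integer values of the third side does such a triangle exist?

51

Triangle inequality: 123 < x < 199. Perimeter ≤ 373 gives x ≤ 373 − 38 − 161 = 174.
So 123 < x ≤ 174; integers 124 through 174: 51 values.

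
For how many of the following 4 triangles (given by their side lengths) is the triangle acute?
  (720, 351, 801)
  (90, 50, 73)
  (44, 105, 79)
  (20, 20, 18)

(720,351,801): 351²+720² = 641601 = 801² → right
(90,50,73): 50²+73² = 7829 < 8100 = 90² → obtuse
(44,105,79): 44²+79² = 8177 < 11025 = 105² → obtuse
(20,20,18): 18²+20² = 724 > 400 = 20² → acute
1 of the 4 is acute.

1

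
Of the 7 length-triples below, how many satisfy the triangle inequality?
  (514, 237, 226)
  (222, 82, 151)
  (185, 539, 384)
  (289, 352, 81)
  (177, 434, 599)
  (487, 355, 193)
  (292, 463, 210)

(226,237,514): 226+237 ≤ 514 → not valid
(82,151,222): 82+151 > 222 → valid
(185,384,539): 185+384 > 539 → valid
(81,289,352): 81+289 > 352 → valid
(177,434,599): 177+434 > 599 → valid
(193,355,487): 193+355 > 487 → valid
(210,292,463): 210+292 > 463 → valid
6 of the 7 triples form a triangle.

6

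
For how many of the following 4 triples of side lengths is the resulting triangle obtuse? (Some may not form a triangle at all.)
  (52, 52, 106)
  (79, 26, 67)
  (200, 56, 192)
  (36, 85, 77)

(52,52,106): 52+52 ≤ 106, not a triangle
(79,26,67): 26²+67² = 5165 < 6241 = 79² → obtuse
(200,56,192): 56²+192² = 40000 = 200² → right
(36,85,77): 36²+77² = 7225 = 85² → right
1 of the 4 is obtuse.

1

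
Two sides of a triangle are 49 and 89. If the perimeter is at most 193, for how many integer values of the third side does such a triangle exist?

15

Triangle inequality: 40 < x < 138. Perimeter ≤ 193 gives x ≤ 193 − 49 − 89 = 55.
So 40 < x ≤ 55; integers 41 through 55: 15 values.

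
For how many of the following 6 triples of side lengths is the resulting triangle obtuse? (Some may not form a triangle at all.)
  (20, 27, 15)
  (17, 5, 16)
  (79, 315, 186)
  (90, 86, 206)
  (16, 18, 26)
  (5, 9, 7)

4

(20,27,15): 15²+20² = 625 < 729 = 27² → obtuse
(17,5,16): 5²+16² = 281 < 289 = 17² → obtuse
(79,315,186): 79+186 ≤ 315, not a triangle
(90,86,206): 86+90 ≤ 206, not a triangle
(16,18,26): 16²+18² = 580 < 676 = 26² → obtuse
(5,9,7): 5²+7² = 74 < 81 = 9² → obtuse
4 of the 6 are obtuse.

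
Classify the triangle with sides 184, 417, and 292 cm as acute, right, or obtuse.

Compare the square of the longest side to the sum of squares of the other two: 184² + 292² = 119120 < 173889 = 417².

obtuse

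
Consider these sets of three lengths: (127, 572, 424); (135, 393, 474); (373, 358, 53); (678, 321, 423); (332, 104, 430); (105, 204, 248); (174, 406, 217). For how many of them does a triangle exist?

5

(127,424,572): 127+424 ≤ 572 → not valid
(135,393,474): 135+393 > 474 → valid
(53,358,373): 53+358 > 373 → valid
(321,423,678): 321+423 > 678 → valid
(104,332,430): 104+332 > 430 → valid
(105,204,248): 105+204 > 248 → valid
(174,217,406): 174+217 ≤ 406 → not valid
5 of the 7 triples form a triangle.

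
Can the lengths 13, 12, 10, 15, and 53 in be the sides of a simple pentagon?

For a pentagon, each side must be shorter than the sum of the others.
Here the longest side is 53, but the remaining 4 sides sum to only 50.

No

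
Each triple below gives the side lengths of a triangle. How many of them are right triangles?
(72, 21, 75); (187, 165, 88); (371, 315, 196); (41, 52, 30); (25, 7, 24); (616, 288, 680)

5

(72,21,75): 21²+72² = 5625 = 75² → right
(187,165,88): 88²+165² = 34969 = 187² → right
(371,315,196): 196²+315² = 137641 = 371² → right
(41,52,30): 30²+41² = 2581 < 2704 = 52² → obtuse
(25,7,24): 7²+24² = 625 = 25² → right
(616,288,680): 288²+616² = 462400 = 680² → right
5 of the 6 are right.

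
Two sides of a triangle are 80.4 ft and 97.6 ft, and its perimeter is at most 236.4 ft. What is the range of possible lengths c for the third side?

17.2 < c ≤ 58.4

Triangle inequality alone gives 17.2 < c < 178.0.
The perimeter condition gives c ≤ 236.4 − 80.4 − 97.6 = 58.4.
Intersecting the two: 17.2 < c ≤ 58.4.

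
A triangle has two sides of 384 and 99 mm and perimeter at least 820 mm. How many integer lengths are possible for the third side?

Triangle inequality: 285 < x < 483. Perimeter ≥ 820 gives x ≥ 820 − 384 − 99 = 337.
So 337 ≤ x < 483; integers 337 through 482: 146 values.

146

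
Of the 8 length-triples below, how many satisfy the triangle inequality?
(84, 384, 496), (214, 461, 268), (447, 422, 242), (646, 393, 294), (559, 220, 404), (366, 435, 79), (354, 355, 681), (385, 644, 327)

7

(84,384,496): 84+384 ≤ 496 → not valid
(214,268,461): 214+268 > 461 → valid
(242,422,447): 242+422 > 447 → valid
(294,393,646): 294+393 > 646 → valid
(220,404,559): 220+404 > 559 → valid
(79,366,435): 79+366 > 435 → valid
(354,355,681): 354+355 > 681 → valid
(327,385,644): 327+385 > 644 → valid
7 of the 8 triples form a triangle.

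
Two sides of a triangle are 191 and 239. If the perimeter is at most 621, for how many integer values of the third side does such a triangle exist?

Triangle inequality: 48 < x < 430. Perimeter ≤ 621 gives x ≤ 621 − 191 − 239 = 191.
So 48 < x ≤ 191; integers 49 through 191: 143 values.

143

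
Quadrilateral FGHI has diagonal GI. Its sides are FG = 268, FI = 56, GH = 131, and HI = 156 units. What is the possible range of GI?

From triangle FGI: |268 − 56| < GI < 268 + 56, i.e. 212 < GI < 324.
From triangle HGI: 25 < GI < 287.
Both must hold, so GI lies in the intersection.

212 < GI < 287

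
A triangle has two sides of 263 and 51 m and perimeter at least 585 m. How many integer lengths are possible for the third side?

Triangle inequality: 212 < x < 314. Perimeter ≥ 585 gives x ≥ 585 − 263 − 51 = 271.
So 271 ≤ x < 314; integers 271 through 313: 43 values.

43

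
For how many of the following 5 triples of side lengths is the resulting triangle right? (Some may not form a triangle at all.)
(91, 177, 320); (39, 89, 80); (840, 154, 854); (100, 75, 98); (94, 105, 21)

(91,177,320): 91+177 ≤ 320, not a triangle
(39,89,80): 39²+80² = 7921 = 89² → right
(840,154,854): 154²+840² = 729316 = 854² → right
(100,75,98): 75²+98² = 15229 > 10000 = 100² → acute
(94,105,21): 21²+94² = 9277 < 11025 = 105² → obtuse
2 of the 5 are right.

2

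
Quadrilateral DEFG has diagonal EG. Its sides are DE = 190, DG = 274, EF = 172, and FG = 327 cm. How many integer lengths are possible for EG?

308

From triangle DEG: 84 < EG < 464.
From triangle FEG: 155 < EG < 499.
Intersection: 155 < EG < 464, so integers 156 through 463: 308 values.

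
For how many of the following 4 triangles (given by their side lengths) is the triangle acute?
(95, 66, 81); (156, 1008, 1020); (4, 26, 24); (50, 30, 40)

1

(95,66,81): 66²+81² = 10917 > 9025 = 95² → acute
(156,1008,1020): 156²+1008² = 1040400 = 1020² → right
(4,26,24): 4²+24² = 592 < 676 = 26² → obtuse
(50,30,40): 30²+40² = 2500 = 50² → right
1 of the 4 is acute.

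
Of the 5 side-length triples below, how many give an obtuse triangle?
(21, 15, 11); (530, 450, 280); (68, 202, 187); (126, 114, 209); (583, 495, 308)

(21,15,11): 11²+15² = 346 < 441 = 21² → obtuse
(530,450,280): 280²+450² = 280900 = 530² → right
(68,202,187): 68²+187² = 39593 < 40804 = 202² → obtuse
(126,114,209): 114²+126² = 28872 < 43681 = 209² → obtuse
(583,495,308): 308²+495² = 339889 = 583² → right
3 of the 5 are obtuse.

3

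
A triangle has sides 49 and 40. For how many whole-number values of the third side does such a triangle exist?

The third side lies in the open interval (9, 89).
Integers from 10 to 88 inclusive: 88 − 10 + 1 = 79.

79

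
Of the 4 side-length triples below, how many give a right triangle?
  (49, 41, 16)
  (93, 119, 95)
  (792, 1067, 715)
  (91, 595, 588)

(49,41,16): 16²+41² = 1937 < 2401 = 49² → obtuse
(93,119,95): 93²+95² = 17674 > 14161 = 119² → acute
(792,1067,715): 715²+792² = 1138489 = 1067² → right
(91,595,588): 91²+588² = 354025 = 595² → right
2 of the 4 are right.

2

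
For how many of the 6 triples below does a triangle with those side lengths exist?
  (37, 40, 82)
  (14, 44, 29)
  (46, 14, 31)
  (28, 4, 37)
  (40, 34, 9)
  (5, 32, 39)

(37,40,82): 37+40 ≤ 82 → not valid
(14,29,44): 14+29 ≤ 44 → not valid
(14,31,46): 14+31 ≤ 46 → not valid
(4,28,37): 4+28 ≤ 37 → not valid
(9,34,40): 9+34 > 40 → valid
(5,32,39): 5+32 ≤ 39 → not valid
1 of the 6 triples forms a triangle.

1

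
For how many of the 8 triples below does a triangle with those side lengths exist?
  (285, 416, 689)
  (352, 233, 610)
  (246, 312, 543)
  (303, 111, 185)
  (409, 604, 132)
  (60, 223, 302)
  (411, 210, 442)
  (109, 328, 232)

4

(285,416,689): 285+416 > 689 → valid
(233,352,610): 233+352 ≤ 610 → not valid
(246,312,543): 246+312 > 543 → valid
(111,185,303): 111+185 ≤ 303 → not valid
(132,409,604): 132+409 ≤ 604 → not valid
(60,223,302): 60+223 ≤ 302 → not valid
(210,411,442): 210+411 > 442 → valid
(109,232,328): 109+232 > 328 → valid
4 of the 8 triples form a triangle.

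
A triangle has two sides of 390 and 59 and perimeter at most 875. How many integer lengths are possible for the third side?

95

Triangle inequality: 331 < x < 449. Perimeter ≤ 875 gives x ≤ 875 − 390 − 59 = 426.
So 331 < x ≤ 426; integers 332 through 426: 95 values.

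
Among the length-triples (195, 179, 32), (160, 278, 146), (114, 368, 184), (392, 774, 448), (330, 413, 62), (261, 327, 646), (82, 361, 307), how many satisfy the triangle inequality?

4

(32,179,195): 32+179 > 195 → valid
(146,160,278): 146+160 > 278 → valid
(114,184,368): 114+184 ≤ 368 → not valid
(392,448,774): 392+448 > 774 → valid
(62,330,413): 62+330 ≤ 413 → not valid
(261,327,646): 261+327 ≤ 646 → not valid
(82,307,361): 82+307 > 361 → valid
4 of the 7 triples form a triangle.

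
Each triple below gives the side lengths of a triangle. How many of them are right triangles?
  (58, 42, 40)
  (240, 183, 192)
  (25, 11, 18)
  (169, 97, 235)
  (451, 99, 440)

(58,42,40): 40²+42² = 3364 = 58² → right
(240,183,192): 183²+192² = 70353 > 57600 = 240² → acute
(25,11,18): 11²+18² = 445 < 625 = 25² → obtuse
(169,97,235): 97²+169² = 37970 < 55225 = 235² → obtuse
(451,99,440): 99²+440² = 203401 = 451² → right
2 of the 5 are right.

2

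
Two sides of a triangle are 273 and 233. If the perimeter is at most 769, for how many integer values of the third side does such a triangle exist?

Triangle inequality: 40 < x < 506. Perimeter ≤ 769 gives x ≤ 769 − 273 − 233 = 263.
So 40 < x ≤ 263; integers 41 through 263: 223 values.

223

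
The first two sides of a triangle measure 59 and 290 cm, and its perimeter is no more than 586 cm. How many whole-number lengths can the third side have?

6

Triangle inequality: 231 < x < 349. Perimeter ≤ 586 gives x ≤ 586 − 59 − 290 = 237.
So 231 < x ≤ 237; integers 232 through 237: 6 values.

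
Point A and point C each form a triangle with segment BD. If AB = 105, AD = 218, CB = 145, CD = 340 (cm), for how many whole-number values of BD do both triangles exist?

127

From triangle ABD: 113 < BD < 323.
From triangle CBD: 195 < BD < 485.
Intersection: 195 < BD < 323, so integers 196 through 322: 127 values.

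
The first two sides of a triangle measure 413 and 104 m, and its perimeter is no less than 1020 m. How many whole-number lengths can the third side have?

Triangle inequality: 309 < x < 517. Perimeter ≥ 1020 gives x ≥ 1020 − 413 − 104 = 503.
So 503 ≤ x < 517; integers 503 through 516: 14 values.

14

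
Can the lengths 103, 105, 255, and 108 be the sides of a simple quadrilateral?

A quadrilateral exists iff every side is shorter than the sum of the others — equivalently, the longest side is less than the sum of the rest.
Longest side 255 < 316 (sum of the remaining 3), so yes.

Yes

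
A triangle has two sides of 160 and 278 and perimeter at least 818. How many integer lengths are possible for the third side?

58

Triangle inequality: 118 < x < 438. Perimeter ≥ 818 gives x ≥ 818 − 160 − 278 = 380.
So 380 ≤ x < 438; integers 380 through 437: 58 values.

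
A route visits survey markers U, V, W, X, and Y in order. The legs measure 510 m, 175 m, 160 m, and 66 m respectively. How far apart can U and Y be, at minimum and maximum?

109 ≤ UY ≤ 911 m

The maximum is all hops collinear in one direction: 510 + 175 + 160 + 66 = 911.
The longest hop is 510; the others sum to 401. Folding the others back against it leaves at least 510 − 401 = 109.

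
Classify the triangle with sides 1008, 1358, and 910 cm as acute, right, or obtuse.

Compare the square of the longest side to the sum of squares of the other two: 910² + 1008² = 1844164 = 1358².

right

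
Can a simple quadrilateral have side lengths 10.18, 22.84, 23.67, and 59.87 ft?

No

For a quadrilateral, each side must be shorter than the sum of the others.
Here the longest side is 59.87, but the remaining 3 sides sum to only 56.69.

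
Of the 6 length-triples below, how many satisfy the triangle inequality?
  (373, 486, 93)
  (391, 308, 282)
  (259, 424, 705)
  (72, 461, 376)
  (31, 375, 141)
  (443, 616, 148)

1

(93,373,486): 93+373 ≤ 486 → not valid
(282,308,391): 282+308 > 391 → valid
(259,424,705): 259+424 ≤ 705 → not valid
(72,376,461): 72+376 ≤ 461 → not valid
(31,141,375): 31+141 ≤ 375 → not valid
(148,443,616): 148+443 ≤ 616 → not valid
1 of the 6 triples forms a triangle.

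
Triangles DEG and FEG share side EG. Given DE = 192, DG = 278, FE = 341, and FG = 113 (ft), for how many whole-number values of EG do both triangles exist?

225

From triangle DEG: 86 < EG < 470.
From triangle FEG: 228 < EG < 454.
Intersection: 228 < EG < 454, so integers 229 through 453: 225 values.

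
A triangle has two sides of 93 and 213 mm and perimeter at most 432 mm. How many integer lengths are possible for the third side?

Triangle inequality: 120 < x < 306. Perimeter ≤ 432 gives x ≤ 432 − 93 − 213 = 126.
So 120 < x ≤ 126; integers 121 through 126: 6 values.

6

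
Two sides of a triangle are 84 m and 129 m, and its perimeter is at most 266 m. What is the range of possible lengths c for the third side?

45 < c ≤ 53 m

Triangle inequality alone gives 45 < c < 213.
The perimeter condition gives c ≤ 266 − 84 − 129 = 53.
Intersecting the two: 45 < c ≤ 53.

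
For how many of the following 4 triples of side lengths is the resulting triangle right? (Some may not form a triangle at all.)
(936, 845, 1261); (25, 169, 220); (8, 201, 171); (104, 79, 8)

1

(936,845,1261): 845²+936² = 1590121 = 1261² → right
(25,169,220): 25+169 ≤ 220, not a triangle
(8,201,171): 8+171 ≤ 201, not a triangle
(104,79,8): 8+79 ≤ 104, not a triangle
1 of the 4 is right.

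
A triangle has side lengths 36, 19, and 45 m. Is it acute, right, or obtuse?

obtuse

Compare the square of the longest side to the sum of squares of the other two: 19² + 36² = 1657 < 2025 = 45².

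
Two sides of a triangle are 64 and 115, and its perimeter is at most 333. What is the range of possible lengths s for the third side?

51 < s ≤ 154

Triangle inequality alone gives 51 < s < 179.
The perimeter condition gives s ≤ 333 − 64 − 115 = 154.
Intersecting the two: 51 < s ≤ 154.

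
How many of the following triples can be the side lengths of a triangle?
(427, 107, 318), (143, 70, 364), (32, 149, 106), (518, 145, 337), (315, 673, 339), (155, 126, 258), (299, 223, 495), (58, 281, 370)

2

(107,318,427): 107+318 ≤ 427 → not valid
(70,143,364): 70+143 ≤ 364 → not valid
(32,106,149): 32+106 ≤ 149 → not valid
(145,337,518): 145+337 ≤ 518 → not valid
(315,339,673): 315+339 ≤ 673 → not valid
(126,155,258): 126+155 > 258 → valid
(223,299,495): 223+299 > 495 → valid
(58,281,370): 58+281 ≤ 370 → not valid
2 of the 8 triples form a triangle.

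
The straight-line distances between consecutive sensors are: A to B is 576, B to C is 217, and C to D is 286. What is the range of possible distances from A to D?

The maximum is all hops collinear in one direction: 576 + 217 + 286 = 1079.
The longest hop is 576; the others sum to 503. Folding the others back against it leaves at least 576 − 503 = 73.

73 ≤ AD ≤ 1079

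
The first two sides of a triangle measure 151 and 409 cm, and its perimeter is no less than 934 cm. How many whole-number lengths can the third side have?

186

Triangle inequality: 258 < x < 560. Perimeter ≥ 934 gives x ≥ 934 − 151 − 409 = 374.
So 374 ≤ x < 560; integers 374 through 559: 186 values.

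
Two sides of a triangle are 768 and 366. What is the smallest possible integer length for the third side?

The third side must be strictly greater than |768 − 366| = 402.
The smallest integer above 402 is 403.

403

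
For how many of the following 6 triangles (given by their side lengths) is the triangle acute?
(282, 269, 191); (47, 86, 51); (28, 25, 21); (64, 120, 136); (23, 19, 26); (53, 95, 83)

(282,269,191): 191²+269² = 108842 > 79524 = 282² → acute
(47,86,51): 47²+51² = 4810 < 7396 = 86² → obtuse
(28,25,21): 21²+25² = 1066 > 784 = 28² → acute
(64,120,136): 64²+120² = 18496 = 136² → right
(23,19,26): 19²+23² = 890 > 676 = 26² → acute
(53,95,83): 53²+83² = 9698 > 9025 = 95² → acute
4 of the 6 are acute.

4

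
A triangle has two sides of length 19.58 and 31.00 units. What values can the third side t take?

By the triangle inequality, t must be less than 19.58 + 31.00 = 50.58 and greater than |19.58 − 31.00| = 11.42.

11.42 < t < 50.58 (units)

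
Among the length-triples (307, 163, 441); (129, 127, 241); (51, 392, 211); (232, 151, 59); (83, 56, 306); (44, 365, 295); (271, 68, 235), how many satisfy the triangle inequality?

(163,307,441): 163+307 > 441 → valid
(127,129,241): 127+129 > 241 → valid
(51,211,392): 51+211 ≤ 392 → not valid
(59,151,232): 59+151 ≤ 232 → not valid
(56,83,306): 56+83 ≤ 306 → not valid
(44,295,365): 44+295 ≤ 365 → not valid
(68,235,271): 68+235 > 271 → valid
3 of the 7 triples form a triangle.

3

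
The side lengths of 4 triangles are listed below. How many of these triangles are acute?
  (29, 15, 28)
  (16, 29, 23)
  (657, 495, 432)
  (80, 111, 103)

(29,15,28): 15²+28² = 1009 > 841 = 29² → acute
(16,29,23): 16²+23² = 785 < 841 = 29² → obtuse
(657,495,432): 432²+495² = 431649 = 657² → right
(80,111,103): 80²+103² = 17009 > 12321 = 111² → acute
2 of the 4 are acute.

2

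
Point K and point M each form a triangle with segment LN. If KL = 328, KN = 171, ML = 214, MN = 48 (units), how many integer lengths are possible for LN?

95

From triangle KLN: 157 < LN < 499.
From triangle MLN: 166 < LN < 262.
Intersection: 166 < LN < 262, so integers 167 through 261: 95 values.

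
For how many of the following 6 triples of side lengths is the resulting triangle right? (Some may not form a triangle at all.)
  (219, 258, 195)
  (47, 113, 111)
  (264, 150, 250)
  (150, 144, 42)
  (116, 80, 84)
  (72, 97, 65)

(219,258,195): 195²+219² = 85986 > 66564 = 258² → acute
(47,113,111): 47²+111² = 14530 > 12769 = 113² → acute
(264,150,250): 150²+250² = 85000 > 69696 = 264² → acute
(150,144,42): 42²+144² = 22500 = 150² → right
(116,80,84): 80²+84² = 13456 = 116² → right
(72,97,65): 65²+72² = 9409 = 97² → right
3 of the 6 are right.

3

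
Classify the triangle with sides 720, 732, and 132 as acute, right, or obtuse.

Compare the square of the longest side to the sum of squares of the other two: 132² + 720² = 535824 = 732².

right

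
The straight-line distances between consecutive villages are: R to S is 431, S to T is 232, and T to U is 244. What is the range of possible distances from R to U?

The maximum is all hops collinear in one direction: 431 + 232 + 244 = 907.
The longest hop is 431; the others sum to 476. Since 431 ≤ 476, the path can fold back on itself completely, so the minimum distance is 0.

0 ≤ RU ≤ 907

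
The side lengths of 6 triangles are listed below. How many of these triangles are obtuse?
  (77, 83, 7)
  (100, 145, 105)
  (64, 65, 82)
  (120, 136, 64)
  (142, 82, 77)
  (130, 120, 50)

2

(77,83,7): 7²+77² = 5978 < 6889 = 83² → obtuse
(100,145,105): 100²+105² = 21025 = 145² → right
(64,65,82): 64²+65² = 8321 > 6724 = 82² → acute
(120,136,64): 64²+120² = 18496 = 136² → right
(142,82,77): 77²+82² = 12653 < 20164 = 142² → obtuse
(130,120,50): 50²+120² = 16900 = 130² → right
2 of the 6 are obtuse.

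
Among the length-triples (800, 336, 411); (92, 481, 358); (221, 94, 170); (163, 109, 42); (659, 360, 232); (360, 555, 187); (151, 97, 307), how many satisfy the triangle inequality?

1

(336,411,800): 336+411 ≤ 800 → not valid
(92,358,481): 92+358 ≤ 481 → not valid
(94,170,221): 94+170 > 221 → valid
(42,109,163): 42+109 ≤ 163 → not valid
(232,360,659): 232+360 ≤ 659 → not valid
(187,360,555): 187+360 ≤ 555 → not valid
(97,151,307): 97+151 ≤ 307 → not valid
1 of the 7 triples forms a triangle.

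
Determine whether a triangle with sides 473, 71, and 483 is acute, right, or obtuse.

Compare the square of the longest side to the sum of squares of the other two: 71² + 473² = 228770 < 233289 = 483².

obtuse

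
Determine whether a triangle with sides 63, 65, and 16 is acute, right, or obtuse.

right

Compare the square of the longest side to the sum of squares of the other two: 16² + 63² = 4225 = 65².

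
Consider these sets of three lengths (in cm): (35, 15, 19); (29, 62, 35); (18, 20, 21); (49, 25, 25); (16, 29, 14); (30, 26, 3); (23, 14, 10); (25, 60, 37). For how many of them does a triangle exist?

(15,19,35): 15+19 ≤ 35 → not valid
(29,35,62): 29+35 > 62 → valid
(18,20,21): 18+20 > 21 → valid
(25,25,49): 25+25 > 49 → valid
(14,16,29): 14+16 > 29 → valid
(3,26,30): 3+26 ≤ 30 → not valid
(10,14,23): 10+14 > 23 → valid
(25,37,60): 25+37 > 60 → valid
6 of the 8 triples form a triangle.

6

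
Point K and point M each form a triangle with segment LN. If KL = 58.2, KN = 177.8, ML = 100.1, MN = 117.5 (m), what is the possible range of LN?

From triangle KLN: |58.2 − 177.8| < LN < 58.2 + 177.8, i.e. 119.6 < LN < 236.0.
From triangle MLN: 17.4 < LN < 217.6.
Both must hold, so LN lies in the intersection.

119.6 < LN < 217.6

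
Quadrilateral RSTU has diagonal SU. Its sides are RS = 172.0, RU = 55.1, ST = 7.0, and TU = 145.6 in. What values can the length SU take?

138.6 < SU < 152.6

From triangle RSU: |172.0 − 55.1| < SU < 172.0 + 55.1, i.e. 116.9 < SU < 227.1.
From triangle TSU: 138.6 < SU < 152.6.
Both must hold, so SU lies in the intersection.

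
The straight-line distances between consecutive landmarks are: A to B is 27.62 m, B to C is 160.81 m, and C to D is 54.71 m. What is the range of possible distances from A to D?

78.48 ≤ AD ≤ 243.14 m

The maximum is all hops collinear in one direction: 27.62 + 160.81 + 54.71 = 243.14.
The longest hop is 160.81; the others sum to 82.33. Folding the others back against it leaves at least 160.81 − 82.33 = 78.48.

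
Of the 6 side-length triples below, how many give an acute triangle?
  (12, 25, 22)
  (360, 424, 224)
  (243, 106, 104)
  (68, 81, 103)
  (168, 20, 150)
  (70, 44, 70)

(12,25,22): 12²+22² = 628 > 625 = 25² → acute
(360,424,224): 224²+360² = 179776 = 424² → right
(243,106,104): 104+106 ≤ 243, not a triangle
(68,81,103): 68²+81² = 11185 > 10609 = 103² → acute
(168,20,150): 20²+150² = 22900 < 28224 = 168² → obtuse
(70,44,70): 44²+70² = 6836 > 4900 = 70² → acute
3 of the 6 are acute.

3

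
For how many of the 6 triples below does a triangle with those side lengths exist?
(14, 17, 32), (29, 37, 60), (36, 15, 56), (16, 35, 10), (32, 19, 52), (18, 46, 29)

2

(14,17,32): 14+17 ≤ 32 → not valid
(29,37,60): 29+37 > 60 → valid
(15,36,56): 15+36 ≤ 56 → not valid
(10,16,35): 10+16 ≤ 35 → not valid
(19,32,52): 19+32 ≤ 52 → not valid
(18,29,46): 18+29 > 46 → valid
2 of the 6 triples form a triangle.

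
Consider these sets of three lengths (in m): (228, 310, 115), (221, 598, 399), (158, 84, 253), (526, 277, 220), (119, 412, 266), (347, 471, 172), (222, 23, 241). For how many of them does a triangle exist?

(115,228,310): 115+228 > 310 → valid
(221,399,598): 221+399 > 598 → valid
(84,158,253): 84+158 ≤ 253 → not valid
(220,277,526): 220+277 ≤ 526 → not valid
(119,266,412): 119+266 ≤ 412 → not valid
(172,347,471): 172+347 > 471 → valid
(23,222,241): 23+222 > 241 → valid
4 of the 7 triples form a triangle.

4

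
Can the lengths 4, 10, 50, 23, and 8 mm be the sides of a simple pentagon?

No

For a pentagon, each side must be shorter than the sum of the others.
Here the longest side is 50, but the remaining 4 sides sum to only 45.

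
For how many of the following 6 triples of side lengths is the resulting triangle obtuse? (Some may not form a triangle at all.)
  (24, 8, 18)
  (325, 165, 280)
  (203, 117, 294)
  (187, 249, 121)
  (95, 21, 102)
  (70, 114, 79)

(24,8,18): 8²+18² = 388 < 576 = 24² → obtuse
(325,165,280): 165²+280² = 105625 = 325² → right
(203,117,294): 117²+203² = 54898 < 86436 = 294² → obtuse
(187,249,121): 121²+187² = 49610 < 62001 = 249² → obtuse
(95,21,102): 21²+95² = 9466 < 10404 = 102² → obtuse
(70,114,79): 70²+79² = 11141 < 12996 = 114² → obtuse
5 of the 6 are obtuse.

5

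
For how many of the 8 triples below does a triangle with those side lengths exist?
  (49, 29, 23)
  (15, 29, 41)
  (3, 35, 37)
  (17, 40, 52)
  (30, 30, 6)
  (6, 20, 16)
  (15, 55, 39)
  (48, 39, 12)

7

(23,29,49): 23+29 > 49 → valid
(15,29,41): 15+29 > 41 → valid
(3,35,37): 3+35 > 37 → valid
(17,40,52): 17+40 > 52 → valid
(6,30,30): 6+30 > 30 → valid
(6,16,20): 6+16 > 20 → valid
(15,39,55): 15+39 ≤ 55 → not valid
(12,39,48): 12+39 > 48 → valid
7 of the 8 triples form a triangle.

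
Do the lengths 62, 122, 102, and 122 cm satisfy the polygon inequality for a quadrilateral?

Yes

A quadrilateral exists iff every side is shorter than the sum of the others — equivalently, the longest side is less than the sum of the rest.
Longest side 122 < 286 (sum of the remaining 3), so yes.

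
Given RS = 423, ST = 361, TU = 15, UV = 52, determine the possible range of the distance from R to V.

The maximum is all hops collinear in one direction: 423 + 361 + 15 + 52 = 851.
The longest hop is 423; the others sum to 428. Since 423 ≤ 428, the path can fold back on itself completely, so the minimum distance is 0.

0 ≤ RV ≤ 851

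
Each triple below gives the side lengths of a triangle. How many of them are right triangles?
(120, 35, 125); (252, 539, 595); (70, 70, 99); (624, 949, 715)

(120,35,125): 35²+120² = 15625 = 125² → right
(252,539,595): 252²+539² = 354025 = 595² → right
(70,70,99): 70²+70² = 9800 < 9801 = 99² → obtuse
(624,949,715): 624²+715² = 900601 = 949² → right
3 of the 4 are right.

3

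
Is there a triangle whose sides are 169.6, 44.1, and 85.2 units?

The longest side is 169.6, but the other two sum to only 129.3.
129.3 < 169.6, so the triangle inequality fails.

No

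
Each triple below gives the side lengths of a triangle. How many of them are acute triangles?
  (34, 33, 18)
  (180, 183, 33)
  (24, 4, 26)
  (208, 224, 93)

2

(34,33,18): 18²+33² = 1413 > 1156 = 34² → acute
(180,183,33): 33²+180² = 33489 = 183² → right
(24,4,26): 4²+24² = 592 < 676 = 26² → obtuse
(208,224,93): 93²+208² = 51913 > 50176 = 224² → acute
2 of the 4 are acute.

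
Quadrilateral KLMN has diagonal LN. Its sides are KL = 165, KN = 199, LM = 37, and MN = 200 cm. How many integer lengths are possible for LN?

From triangle KLN: 34 < LN < 364.
From triangle MLN: 163 < LN < 237.
Intersection: 163 < LN < 237, so integers 164 through 236: 73 values.

73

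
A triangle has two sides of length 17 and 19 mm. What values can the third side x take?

2 < x < 36 (mm)

By the triangle inequality, x must be less than 17 + 19 = 36 and greater than |17 − 19| = 2.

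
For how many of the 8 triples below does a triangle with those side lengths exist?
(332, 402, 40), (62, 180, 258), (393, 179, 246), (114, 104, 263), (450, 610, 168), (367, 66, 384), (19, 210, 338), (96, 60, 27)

(40,332,402): 40+332 ≤ 402 → not valid
(62,180,258): 62+180 ≤ 258 → not valid
(179,246,393): 179+246 > 393 → valid
(104,114,263): 104+114 ≤ 263 → not valid
(168,450,610): 168+450 > 610 → valid
(66,367,384): 66+367 > 384 → valid
(19,210,338): 19+210 ≤ 338 → not valid
(27,60,96): 27+60 ≤ 96 → not valid
3 of the 8 triples form a triangle.

3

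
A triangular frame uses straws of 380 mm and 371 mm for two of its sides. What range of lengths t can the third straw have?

By the triangle inequality, t must be less than 380 + 371 = 751 and greater than |380 − 371| = 9.

9 < t < 751 (mm)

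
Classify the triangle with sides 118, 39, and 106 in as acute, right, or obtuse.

obtuse

Compare the square of the longest side to the sum of squares of the other two: 39² + 106² = 12757 < 13924 = 118².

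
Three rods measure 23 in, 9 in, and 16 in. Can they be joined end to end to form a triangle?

The longest side is 23, and the other two sum to 25.
Since 25 > 23, the triangle inequality holds.

Yes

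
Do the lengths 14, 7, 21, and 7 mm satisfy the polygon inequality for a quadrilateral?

Yes

A quadrilateral exists iff every side is shorter than the sum of the others — equivalently, the longest side is less than the sum of the rest.
Longest side 21 < 28 (sum of the remaining 3), so yes.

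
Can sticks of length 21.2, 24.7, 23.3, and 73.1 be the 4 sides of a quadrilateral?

For a quadrilateral, each side must be shorter than the sum of the others.
Here the longest side is 73.1, but the remaining 3 sides sum to only 69.2.

No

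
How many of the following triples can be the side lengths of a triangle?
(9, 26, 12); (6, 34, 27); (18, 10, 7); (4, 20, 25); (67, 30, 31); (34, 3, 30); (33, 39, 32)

1

(9,12,26): 9+12 ≤ 26 → not valid
(6,27,34): 6+27 ≤ 34 → not valid
(7,10,18): 7+10 ≤ 18 → not valid
(4,20,25): 4+20 ≤ 25 → not valid
(30,31,67): 30+31 ≤ 67 → not valid
(3,30,34): 3+30 ≤ 34 → not valid
(32,33,39): 32+33 > 39 → valid
1 of the 7 triples forms a triangle.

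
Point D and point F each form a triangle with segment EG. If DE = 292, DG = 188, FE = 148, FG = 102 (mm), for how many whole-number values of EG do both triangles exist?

From triangle DEG: 104 < EG < 480.
From triangle FEG: 46 < EG < 250.
Intersection: 104 < EG < 250, so integers 105 through 249: 145 values.

145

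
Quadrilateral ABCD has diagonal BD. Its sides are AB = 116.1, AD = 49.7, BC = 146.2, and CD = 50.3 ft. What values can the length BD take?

95.9 < BD < 165.8

From triangle ABD: |116.1 − 49.7| < BD < 116.1 + 49.7, i.e. 66.4 < BD < 165.8.
From triangle CBD: 95.9 < BD < 196.5.
Both must hold, so BD lies in the intersection.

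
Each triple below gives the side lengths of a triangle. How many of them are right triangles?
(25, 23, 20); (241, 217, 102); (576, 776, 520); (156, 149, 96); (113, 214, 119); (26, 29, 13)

(25,23,20): 20²+23² = 929 > 625 = 25² → acute
(241,217,102): 102²+217² = 57493 < 58081 = 241² → obtuse
(576,776,520): 520²+576² = 602176 = 776² → right
(156,149,96): 96²+149² = 31417 > 24336 = 156² → acute
(113,214,119): 113²+119² = 26930 < 45796 = 214² → obtuse
(26,29,13): 13²+26² = 845 > 841 = 29² → acute
1 of the 6 is right.

1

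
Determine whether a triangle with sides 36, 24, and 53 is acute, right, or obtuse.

Compare the square of the longest side to the sum of squares of the other two: 24² + 36² = 1872 < 2809 = 53².

obtuse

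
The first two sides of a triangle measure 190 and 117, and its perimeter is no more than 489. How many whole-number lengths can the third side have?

Triangle inequality: 73 < x < 307. Perimeter ≤ 489 gives x ≤ 489 − 190 − 117 = 182.
So 73 < x ≤ 182; integers 74 through 182: 109 values.

109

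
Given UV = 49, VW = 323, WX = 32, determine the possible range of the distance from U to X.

242 ≤ UX ≤ 404

The maximum is all hops collinear in one direction: 49 + 323 + 32 = 404.
The longest hop is 323; the others sum to 81. Folding the others back against it leaves at least 323 − 81 = 242.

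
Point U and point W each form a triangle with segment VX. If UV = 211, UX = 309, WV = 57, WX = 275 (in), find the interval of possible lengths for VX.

From triangle UVX: |211 − 309| < VX < 211 + 309, i.e. 98 < VX < 520.
From triangle WVX: 218 < VX < 332.
Both must hold, so VX lies in the intersection.

218 < VX < 332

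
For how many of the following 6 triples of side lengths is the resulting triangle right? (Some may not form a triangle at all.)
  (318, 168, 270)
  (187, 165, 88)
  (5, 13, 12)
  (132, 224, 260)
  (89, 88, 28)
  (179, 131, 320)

(318,168,270): 168²+270² = 101124 = 318² → right
(187,165,88): 88²+165² = 34969 = 187² → right
(5,13,12): 5²+12² = 169 = 13² → right
(132,224,260): 132²+224² = 67600 = 260² → right
(89,88,28): 28²+88² = 8528 > 7921 = 89² → acute
(179,131,320): 131+179 ≤ 320, not a triangle
4 of the 6 are right.

4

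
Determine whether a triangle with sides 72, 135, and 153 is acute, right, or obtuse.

Compare the square of the longest side to the sum of squares of the other two: 72² + 135² = 23409 = 153².

right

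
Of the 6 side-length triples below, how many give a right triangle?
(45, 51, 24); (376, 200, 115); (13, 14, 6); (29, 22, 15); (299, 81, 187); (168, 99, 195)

(45,51,24): 24²+45² = 2601 = 51² → right
(376,200,115): 115+200 ≤ 376, not a triangle
(13,14,6): 6²+13² = 205 > 196 = 14² → acute
(29,22,15): 15²+22² = 709 < 841 = 29² → obtuse
(299,81,187): 81+187 ≤ 299, not a triangle
(168,99,195): 99²+168² = 38025 = 195² → right
2 of the 6 are right.

2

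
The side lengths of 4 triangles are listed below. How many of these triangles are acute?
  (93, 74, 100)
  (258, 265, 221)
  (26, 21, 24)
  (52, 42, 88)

(93,74,100): 74²+93² = 14125 > 10000 = 100² → acute
(258,265,221): 221²+258² = 115405 > 70225 = 265² → acute
(26,21,24): 21²+24² = 1017 > 676 = 26² → acute
(52,42,88): 42²+52² = 4468 < 7744 = 88² → obtuse
3 of the 4 are acute.

3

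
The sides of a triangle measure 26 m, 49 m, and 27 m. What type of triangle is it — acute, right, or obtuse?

obtuse

Compare the square of the longest side to the sum of squares of the other two: 26² + 27² = 1405 < 2401 = 49².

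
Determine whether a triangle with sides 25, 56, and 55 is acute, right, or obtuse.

Compare the square of the longest side to the sum of squares of the other two: 25² + 55² = 3650 > 3136 = 56².

acute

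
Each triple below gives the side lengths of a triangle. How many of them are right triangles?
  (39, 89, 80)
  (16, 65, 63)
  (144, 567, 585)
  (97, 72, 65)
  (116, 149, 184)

(39,89,80): 39²+80² = 7921 = 89² → right
(16,65,63): 16²+63² = 4225 = 65² → right
(144,567,585): 144²+567² = 342225 = 585² → right
(97,72,65): 65²+72² = 9409 = 97² → right
(116,149,184): 116²+149² = 35657 > 33856 = 184² → acute
4 of the 5 are right.

4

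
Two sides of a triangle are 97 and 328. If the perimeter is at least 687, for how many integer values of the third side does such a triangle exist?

163

Triangle inequality: 231 < x < 425. Perimeter ≥ 687 gives x ≥ 687 − 97 − 328 = 262.
So 262 ≤ x < 425; integers 262 through 424: 163 values.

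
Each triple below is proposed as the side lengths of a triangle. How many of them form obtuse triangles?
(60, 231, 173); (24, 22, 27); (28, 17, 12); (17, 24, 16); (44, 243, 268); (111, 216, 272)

5

(60,231,173): 60²+173² = 33529 < 53361 = 231² → obtuse
(24,22,27): 22²+24² = 1060 > 729 = 27² → acute
(28,17,12): 12²+17² = 433 < 784 = 28² → obtuse
(17,24,16): 16²+17² = 545 < 576 = 24² → obtuse
(44,243,268): 44²+243² = 60985 < 71824 = 268² → obtuse
(111,216,272): 111²+216² = 58977 < 73984 = 272² → obtuse
5 of the 6 are obtuse.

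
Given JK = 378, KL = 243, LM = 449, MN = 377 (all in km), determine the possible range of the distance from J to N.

The maximum is all hops collinear in one direction: 378 + 243 + 449 + 377 = 1447.
The longest hop is 449; the others sum to 998. Since 449 ≤ 998, the path can fold back on itself completely, so the minimum distance is 0.

0 ≤ JN ≤ 1447 km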